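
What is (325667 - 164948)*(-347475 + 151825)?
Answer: -31444672350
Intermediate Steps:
(325667 - 164948)*(-347475 + 151825) = 160719*(-195650) = -31444672350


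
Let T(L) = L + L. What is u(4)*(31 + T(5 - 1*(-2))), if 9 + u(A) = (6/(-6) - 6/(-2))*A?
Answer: -45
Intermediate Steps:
T(L) = 2*L
u(A) = -9 + 2*A (u(A) = -9 + (6/(-6) - 6/(-2))*A = -9 + (6*(-⅙) - 6*(-½))*A = -9 + (-1 + 3)*A = -9 + 2*A)
u(4)*(31 + T(5 - 1*(-2))) = (-9 + 2*4)*(31 + 2*(5 - 1*(-2))) = (-9 + 8)*(31 + 2*(5 + 2)) = -(31 + 2*7) = -(31 + 14) = -1*45 = -45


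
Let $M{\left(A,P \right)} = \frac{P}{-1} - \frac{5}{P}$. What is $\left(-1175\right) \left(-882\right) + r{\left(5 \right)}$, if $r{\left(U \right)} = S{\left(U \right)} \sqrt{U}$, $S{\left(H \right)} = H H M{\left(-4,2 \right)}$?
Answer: $1036350 - \frac{225 \sqrt{5}}{2} \approx 1.0361 \cdot 10^{6}$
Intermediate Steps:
$M{\left(A,P \right)} = - P - \frac{5}{P}$ ($M{\left(A,P \right)} = P \left(-1\right) - \frac{5}{P} = - P - \frac{5}{P}$)
$S{\left(H \right)} = - \frac{9 H^{2}}{2}$ ($S{\left(H \right)} = H H \left(\left(-1\right) 2 - \frac{5}{2}\right) = H^{2} \left(-2 - \frac{5}{2}\right) = H^{2} \left(- \frac{9}{2}\right) = - \frac{9 H^{2}}{2}$)
$r{\left(U \right)} = - \frac{9 U^{\frac{5}{2}}}{2}$ ($r{\left(U \right)} = - \frac{9 U^{2}}{2} \sqrt{U} = - \frac{9 U^{\frac{5}{2}}}{2}$)
$\left(-1175\right) \left(-882\right) + r{\left(5 \right)} = \left(-1175\right) \left(-882\right) - \frac{9 \cdot 5^{\frac{5}{2}}}{2} = 1036350 - \frac{9 \cdot 25 \sqrt{5}}{2} = 1036350 - \frac{225 \sqrt{5}}{2}$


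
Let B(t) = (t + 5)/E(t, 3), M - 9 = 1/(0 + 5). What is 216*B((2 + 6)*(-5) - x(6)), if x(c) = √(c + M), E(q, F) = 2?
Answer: -3780 - 216*√95/5 ≈ -4201.1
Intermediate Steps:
M = 46/5 (M = 9 + 1/(0 + 5) = 9 + 1/5 = 9 + ⅕ = 46/5 ≈ 9.2000)
x(c) = √(46/5 + c) (x(c) = √(c + 46/5) = √(46/5 + c))
B(t) = 5/2 + t/2 (B(t) = (t + 5)/2 = (5 + t)*(½) = 5/2 + t/2)
216*B((2 + 6)*(-5) - x(6)) = 216*(5/2 + ((2 + 6)*(-5) - √(230 + 25*6)/5)/2) = 216*(5/2 + (8*(-5) - √(230 + 150)/5)/2) = 216*(5/2 + (-40 - √380/5)/2) = 216*(5/2 + (-40 - 2*√95/5)/2) = 216*(5/2 + (-20 - √95/5)) = 216*(-35/2 - √95/5) = -3780 - 216*√95/5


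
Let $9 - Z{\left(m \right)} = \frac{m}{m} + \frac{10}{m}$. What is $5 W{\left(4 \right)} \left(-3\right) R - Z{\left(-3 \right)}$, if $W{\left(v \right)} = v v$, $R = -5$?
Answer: $\frac{3566}{3} \approx 1188.7$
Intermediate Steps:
$W{\left(v \right)} = v^{2}$
$Z{\left(m \right)} = 8 - \frac{10}{m}$ ($Z{\left(m \right)} = 9 - \left(\frac{m}{m} + \frac{10}{m}\right) = 9 - \left(1 + \frac{10}{m}\right) = 8 - \frac{10}{m}$)
$5 W{\left(4 \right)} \left(-3\right) R - Z{\left(-3 \right)} = 5 \cdot 4^{2} \left(-3\right) \left(-5\right) - \left(8 - \frac{10}{-3}\right) = 5 \cdot 16 \left(-3\right) \left(-5\right) - \left(8 - - \frac{10}{3}\right) = 5 \left(\left(-48\right) \left(-5\right)\right) - \left(8 + \frac{10}{3}\right) = 5 \cdot 240 - \frac{34}{3} = 1200 - \frac{34}{3} = \frac{3566}{3}$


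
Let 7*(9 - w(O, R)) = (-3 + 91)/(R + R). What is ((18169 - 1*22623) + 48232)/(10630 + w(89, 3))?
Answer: 919338/223375 ≈ 4.1157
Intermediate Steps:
w(O, R) = 9 - 44/(7*R) (w(O, R) = 9 - (-3 + 91)/(7*(R + R)) = 9 - 88/(7*(2*R)) = 9 - 88*1/(2*R)/7 = 9 - 44/(7*R))
((18169 - 1*22623) + 48232)/(10630 + w(89, 3)) = ((18169 - 1*22623) + 48232)/(10630 + (9 - 44/7/3)) = ((18169 - 22623) + 48232)/(10630 + (9 - 44/7*⅓)) = (-4454 + 48232)/(10630 + (9 - 44/21)) = 43778/(10630 + 145/21) = 43778/(223375/21) = 43778*(21/223375) = 919338/223375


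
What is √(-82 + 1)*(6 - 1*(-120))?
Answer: 1134*I ≈ 1134.0*I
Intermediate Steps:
√(-82 + 1)*(6 - 1*(-120)) = √(-81)*(6 + 120) = (9*I)*126 = 1134*I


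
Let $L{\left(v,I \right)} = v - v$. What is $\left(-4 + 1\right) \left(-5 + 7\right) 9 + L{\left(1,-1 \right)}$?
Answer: $-54$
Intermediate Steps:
$L{\left(v,I \right)} = 0$
$\left(-4 + 1\right) \left(-5 + 7\right) 9 + L{\left(1,-1 \right)} = \left(-4 + 1\right) \left(-5 + 7\right) 9 + 0 = \left(-3\right) 2 \cdot 9 + 0 = \left(-6\right) 9 + 0 = -54 + 0 = -54$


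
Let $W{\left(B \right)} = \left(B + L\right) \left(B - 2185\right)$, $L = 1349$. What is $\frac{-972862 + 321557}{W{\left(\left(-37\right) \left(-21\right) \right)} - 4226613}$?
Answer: $\frac{651305}{7220021} \approx 0.090208$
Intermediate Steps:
$W{\left(B \right)} = \left(-2185 + B\right) \left(1349 + B\right)$ ($W{\left(B \right)} = \left(B + 1349\right) \left(B - 2185\right) = \left(1349 + B\right) \left(-2185 + B\right) = \left(-2185 + B\right) \left(1349 + B\right)$)
$\frac{-972862 + 321557}{W{\left(\left(-37\right) \left(-21\right) \right)} - 4226613} = \frac{-972862 + 321557}{\left(-2947565 + \left(\left(-37\right) \left(-21\right)\right)^{2} - 836 \left(\left(-37\right) \left(-21\right)\right)\right) - 4226613} = - \frac{651305}{\left(-2947565 + 777^{2} - 649572\right) - 4226613} = - \frac{651305}{\left(-2947565 + 603729 - 649572\right) - 4226613} = - \frac{651305}{-2993408 - 4226613} = - \frac{651305}{-7220021} = \left(-651305\right) \left(- \frac{1}{7220021}\right) = \frac{651305}{7220021}$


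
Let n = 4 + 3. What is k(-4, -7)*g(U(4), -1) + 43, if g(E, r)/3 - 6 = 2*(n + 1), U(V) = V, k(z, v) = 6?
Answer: 439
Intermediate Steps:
n = 7
g(E, r) = 66 (g(E, r) = 18 + 3*(2*(7 + 1)) = 18 + 3*(2*8) = 18 + 3*16 = 18 + 48 = 66)
k(-4, -7)*g(U(4), -1) + 43 = 6*66 + 43 = 396 + 43 = 439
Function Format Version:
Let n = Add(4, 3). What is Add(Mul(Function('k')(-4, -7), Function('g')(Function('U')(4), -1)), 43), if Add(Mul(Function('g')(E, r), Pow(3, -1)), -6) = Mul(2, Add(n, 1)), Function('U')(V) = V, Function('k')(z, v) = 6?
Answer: 439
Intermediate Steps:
n = 7
Function('g')(E, r) = 66 (Function('g')(E, r) = Add(18, Mul(3, Mul(2, Add(7, 1)))) = Add(18, Mul(3, Mul(2, 8))) = Add(18, Mul(3, 16)) = Add(18, 48) = 66)
Add(Mul(Function('k')(-4, -7), Function('g')(Function('U')(4), -1)), 43) = Add(Mul(6, 66), 43) = Add(396, 43) = 439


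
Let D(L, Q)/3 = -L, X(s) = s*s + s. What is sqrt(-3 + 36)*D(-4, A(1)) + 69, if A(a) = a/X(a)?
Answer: 69 + 12*sqrt(33) ≈ 137.93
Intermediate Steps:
X(s) = s + s**2 (X(s) = s**2 + s = s + s**2)
A(a) = 1/(1 + a) (A(a) = a/((a*(1 + a))) = a*(1/(a*(1 + a))) = 1/(1 + a))
D(L, Q) = -3*L (D(L, Q) = 3*(-L) = -3*L)
sqrt(-3 + 36)*D(-4, A(1)) + 69 = sqrt(-3 + 36)*(-3*(-4)) + 69 = sqrt(33)*12 + 69 = 12*sqrt(33) + 69 = 69 + 12*sqrt(33)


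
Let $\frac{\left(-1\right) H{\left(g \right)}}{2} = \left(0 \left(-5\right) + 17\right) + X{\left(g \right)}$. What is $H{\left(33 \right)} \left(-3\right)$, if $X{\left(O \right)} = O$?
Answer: $300$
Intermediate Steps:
$H{\left(g \right)} = -34 - 2 g$ ($H{\left(g \right)} = - 2 \left(\left(0 \left(-5\right) + 17\right) + g\right) = - 2 \left(\left(0 + 17\right) + g\right) = - 2 \left(17 + g\right) = -34 - 2 g$)
$H{\left(33 \right)} \left(-3\right) = \left(-34 - 66\right) \left(-3\right) = \left(-100\right) \left(-3\right) = 300$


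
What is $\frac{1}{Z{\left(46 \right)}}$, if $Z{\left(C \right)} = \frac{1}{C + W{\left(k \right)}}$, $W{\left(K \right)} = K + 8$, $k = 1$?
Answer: $55$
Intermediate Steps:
$W{\left(K \right)} = 8 + K$
$Z{\left(C \right)} = \frac{1}{9 + C}$ ($Z{\left(C \right)} = \frac{1}{C + \left(8 + 1\right)} = \frac{1}{C + 9} = \frac{1}{9 + C}$)
$\frac{1}{Z{\left(46 \right)}} = \frac{1}{\frac{1}{9 + 46}} = \frac{1}{\frac{1}{55}} = 55$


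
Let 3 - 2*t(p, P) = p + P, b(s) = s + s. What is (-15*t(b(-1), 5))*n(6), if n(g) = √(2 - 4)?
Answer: 0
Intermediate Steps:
b(s) = 2*s
t(p, P) = 3/2 - P/2 - p/2 (t(p, P) = 3/2 - (p + P)/2 = 3/2 - (P + p)/2 = 3/2 + (-P/2 - p/2) = 3/2 - P/2 - p/2)
n(g) = I*√2 (n(g) = √(-2) = I*√2)
(-15*t(b(-1), 5))*n(6) = (-15*(3/2 - ½*5 - (-1)))*(I*√2) = (-15*(3/2 - 5/2 - ½*(-2)))*(I*√2) = (-15*(3/2 - 5/2 + 1))*(I*√2) = (-15*0)*(I*√2) = 0*(I*√2) = 0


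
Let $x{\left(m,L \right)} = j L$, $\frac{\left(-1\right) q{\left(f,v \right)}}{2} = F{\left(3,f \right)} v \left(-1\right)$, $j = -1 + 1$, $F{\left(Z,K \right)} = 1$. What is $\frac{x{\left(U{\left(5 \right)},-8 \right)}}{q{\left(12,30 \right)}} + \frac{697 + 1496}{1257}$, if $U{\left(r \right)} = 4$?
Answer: $\frac{731}{419} \approx 1.7446$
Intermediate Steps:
$j = 0$
$q{\left(f,v \right)} = 2 v$ ($q{\left(f,v \right)} = - 2 \cdot 1 v \left(-1\right) = - 2 v \left(-1\right) = - 2 \left(- v\right) = 2 v$)
$x{\left(m,L \right)} = 0$ ($x{\left(m,L \right)} = 0 L = 0$)
$\frac{x{\left(U{\left(5 \right)},-8 \right)}}{q{\left(12,30 \right)}} + \frac{697 + 1496}{1257} = \frac{0}{2 \cdot 30} + \frac{697 + 1496}{1257} = \frac{0}{60} + 2193 \cdot \frac{1}{1257} = 0 \cdot \frac{1}{60} + \frac{731}{419} = 0 + \frac{731}{419} = \frac{731}{419}$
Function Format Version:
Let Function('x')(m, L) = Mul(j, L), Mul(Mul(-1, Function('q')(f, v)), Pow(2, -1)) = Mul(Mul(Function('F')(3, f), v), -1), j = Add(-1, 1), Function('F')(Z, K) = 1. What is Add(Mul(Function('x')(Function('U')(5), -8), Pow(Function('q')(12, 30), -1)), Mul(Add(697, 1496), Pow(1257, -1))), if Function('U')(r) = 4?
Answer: Rational(731, 419) ≈ 1.7446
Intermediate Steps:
j = 0
Function('q')(f, v) = Mul(2, v) (Function('q')(f, v) = Mul(-2, Mul(Mul(1, v), -1)) = Mul(-2, Mul(v, -1)) = Mul(-2, Mul(-1, v)) = Mul(2, v))
Function('x')(m, L) = 0 (Function('x')(m, L) = Mul(0, L) = 0)
Add(Mul(Function('x')(Function('U')(5), -8), Pow(Function('q')(12, 30), -1)), Mul(Add(697, 1496), Pow(1257, -1))) = Add(Mul(0, Pow(Mul(2, 30), -1)), Mul(Add(697, 1496), Pow(1257, -1))) = Add(Mul(0, Pow(60, -1)), Mul(2193, Rational(1, 1257))) = Add(Mul(0, Rational(1, 60)), Rational(731, 419)) = Add(0, Rational(731, 419)) = Rational(731, 419)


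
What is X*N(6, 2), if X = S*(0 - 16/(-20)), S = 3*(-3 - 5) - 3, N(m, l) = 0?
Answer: 0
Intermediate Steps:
S = -27 (S = 3*(-8) - 3 = -24 - 3 = -27)
X = -108/5 (X = -27*(0 - 16/(-20)) = -27*(0 - 16*(-1/20)) = -27*(0 + 4/5) = -27*4/5 = -108/5 ≈ -21.600)
X*N(6, 2) = -108/5*0 = 0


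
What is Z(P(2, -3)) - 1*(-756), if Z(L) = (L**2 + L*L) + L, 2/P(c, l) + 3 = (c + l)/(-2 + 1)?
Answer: 757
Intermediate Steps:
P(c, l) = 2/(-3 - c - l) (P(c, l) = 2/(-3 + (c + l)/(-2 + 1)) = 2/(-3 + (c + l)/(-1)) = 2/(-3 + (c + l)*(-1)) = 2/(-3 + (-c - l)) = 2/(-3 - c - l))
Z(L) = L + 2*L**2 (Z(L) = (L**2 + L**2) + L = 2*L**2 + L = L + 2*L**2)
Z(P(2, -3)) - 1*(-756) = (-2/(3 + 2 - 3))*(1 + 2*(-2/(3 + 2 - 3))) - 1*(-756) = (-2/2)*(1 + 2*(-2/2)) + 756 = (-2*1/2)*(1 + 2*(-2*1/2)) + 756 = -(1 + 2*(-1)) + 756 = -(1 - 2) + 756 = -1*(-1) + 756 = 1 + 756 = 757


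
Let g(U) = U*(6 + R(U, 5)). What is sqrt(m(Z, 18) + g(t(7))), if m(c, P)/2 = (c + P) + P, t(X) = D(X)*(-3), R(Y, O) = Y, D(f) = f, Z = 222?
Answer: sqrt(831) ≈ 28.827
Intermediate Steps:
t(X) = -3*X (t(X) = X*(-3) = -3*X)
g(U) = U*(6 + U)
m(c, P) = 2*c + 4*P (m(c, P) = 2*((c + P) + P) = 2*((P + c) + P) = 2*(c + 2*P) = 2*c + 4*P)
sqrt(m(Z, 18) + g(t(7))) = sqrt((2*222 + 4*18) + (-3*7)*(6 - 3*7)) = sqrt((444 + 72) - 21*(6 - 21)) = sqrt(516 - 21*(-15)) = sqrt(516 + 315) = sqrt(831)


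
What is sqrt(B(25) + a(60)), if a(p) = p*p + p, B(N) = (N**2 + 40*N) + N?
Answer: 3*sqrt(590) ≈ 72.870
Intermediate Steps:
B(N) = N**2 + 41*N
a(p) = p + p**2 (a(p) = p**2 + p = p + p**2)
sqrt(B(25) + a(60)) = sqrt(25*(41 + 25) + 60*(1 + 60)) = sqrt(25*66 + 60*61) = sqrt(1650 + 3660) = sqrt(5310) = 3*sqrt(590)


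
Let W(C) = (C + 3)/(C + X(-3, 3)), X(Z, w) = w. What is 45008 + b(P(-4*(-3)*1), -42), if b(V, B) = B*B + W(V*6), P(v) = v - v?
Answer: 46773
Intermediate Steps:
W(C) = 1 (W(C) = (C + 3)/(C + 3) = (3 + C)/(3 + C) = 1)
P(v) = 0
b(V, B) = 1 + B² (b(V, B) = B*B + 1 = B² + 1 = 1 + B²)
45008 + b(P(-4*(-3)*1), -42) = 45008 + (1 + (-42)²) = 45008 + (1 + 1764) = 45008 + 1765 = 46773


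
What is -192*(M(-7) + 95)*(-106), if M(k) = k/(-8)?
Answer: 1951248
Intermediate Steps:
M(k) = -k/8 (M(k) = k*(-⅛) = -k/8)
-192*(M(-7) + 95)*(-106) = -192*(-⅛*(-7) + 95)*(-106) = -192*(7/8 + 95)*(-106) = -18408*(-106) = -192*(-40651/4) = 1951248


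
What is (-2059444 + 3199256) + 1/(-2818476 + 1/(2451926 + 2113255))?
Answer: 14665793547552313679/12866853084155 ≈ 1.1398e+6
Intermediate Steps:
(-2059444 + 3199256) + 1/(-2818476 + 1/(2451926 + 2113255)) = 1139812 + 1/(-2818476 + 1/4565181) = 1139812 + 1/(-12866853084155/4565181) = 1139812 - 4565181/12866853084155 = 14665793547552313679/12866853084155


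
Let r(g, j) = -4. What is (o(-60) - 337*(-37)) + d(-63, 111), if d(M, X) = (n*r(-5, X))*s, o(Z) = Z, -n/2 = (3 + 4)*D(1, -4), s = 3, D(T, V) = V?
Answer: 11737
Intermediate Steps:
n = 56 (n = -2*(3 + 4)*(-4) = -14*(-4) = -2*(-28) = 56)
d(M, X) = -672 (d(M, X) = (56*(-4))*3 = -224*3 = -672)
(o(-60) - 337*(-37)) + d(-63, 111) = (-60 - 337*(-37)) - 672 = (-60 + 12469) - 672 = 12409 - 672 = 11737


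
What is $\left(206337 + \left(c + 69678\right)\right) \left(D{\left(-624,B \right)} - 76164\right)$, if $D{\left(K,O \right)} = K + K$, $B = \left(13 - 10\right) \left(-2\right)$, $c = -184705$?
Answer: $-7068489720$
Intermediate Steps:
$B = -6$ ($B = 3 \left(-2\right) = -6$)
$D{\left(K,O \right)} = 2 K$
$\left(206337 + \left(c + 69678\right)\right) \left(D{\left(-624,B \right)} - 76164\right) = \left(206337 + \left(-184705 + 69678\right)\right) \left(2 \left(-624\right) - 76164\right) = \left(206337 - 115027\right) \left(-1248 - 76164\right) = 91310 \left(-77412\right) = -7068489720$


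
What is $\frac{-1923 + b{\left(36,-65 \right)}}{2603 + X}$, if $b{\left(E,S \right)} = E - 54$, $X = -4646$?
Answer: $\frac{647}{681} \approx 0.95007$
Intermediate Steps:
$b{\left(E,S \right)} = -54 + E$
$\frac{-1923 + b{\left(36,-65 \right)}}{2603 + X} = \frac{-1923 + \left(-54 + 36\right)}{2603 - 4646} = \frac{-1923 - 18}{-2043} = \left(-1941\right) \left(- \frac{1}{2043}\right) = \frac{647}{681}$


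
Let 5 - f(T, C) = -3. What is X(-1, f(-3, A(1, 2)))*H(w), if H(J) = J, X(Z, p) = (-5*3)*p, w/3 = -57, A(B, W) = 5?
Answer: 20520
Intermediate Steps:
w = -171 (w = 3*(-57) = -171)
f(T, C) = 8 (f(T, C) = 5 - 1*(-3) = 5 + 3 = 8)
X(Z, p) = -15*p
X(-1, f(-3, A(1, 2)))*H(w) = -15*8*(-171) = -120*(-171) = 20520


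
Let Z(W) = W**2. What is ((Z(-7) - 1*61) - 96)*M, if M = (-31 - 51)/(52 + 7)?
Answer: 8856/59 ≈ 150.10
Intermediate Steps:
M = -82/59 ≈ -1.3898
((Z(-7) - 1*61) - 96)*M = (((-7)**2 - 1*61) - 96)*(-82/59) = ((49 - 61) - 96)*(-82/59) = (-12 - 96)*(-82/59) = -108*(-82/59) = 8856/59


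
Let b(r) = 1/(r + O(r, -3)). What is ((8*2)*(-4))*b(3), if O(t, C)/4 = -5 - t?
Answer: 64/29 ≈ 2.2069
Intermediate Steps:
O(t, C) = -20 - 4*t (O(t, C) = 4*(-5 - t) = -20 - 4*t)
b(r) = 1/(-20 - 3*r) (b(r) = 1/(r + (-20 - 4*r)) = 1/(-20 - 3*r))
((8*2)*(-4))*b(3) = ((8*2)*(-4))*(-1/(20 + 3*3)) = (16*(-4))*(-1/(20 + 9)) = -(-64)/29 = -64*(-1/29) = 64/29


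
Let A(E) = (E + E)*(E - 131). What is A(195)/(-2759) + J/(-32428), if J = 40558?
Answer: -460651201/44734426 ≈ -10.297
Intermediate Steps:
A(E) = 2*E*(-131 + E) (A(E) = (2*E)*(-131 + E) = 2*E*(-131 + E))
A(195)/(-2759) + J/(-32428) = (2*195*(-131 + 195))/(-2759) + 40558/(-32428) = (2*195*64)*(-1/2759) + 40558*(-1/32428) = 24960*(-1/2759) - 20279/16214 = -24960/2759 - 20279/16214 = -460651201/44734426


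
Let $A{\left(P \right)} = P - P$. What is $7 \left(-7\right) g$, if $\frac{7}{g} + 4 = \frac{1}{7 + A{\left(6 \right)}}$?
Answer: $\frac{2401}{27} \approx 88.926$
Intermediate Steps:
$A{\left(P \right)} = 0$
$g = - \frac{49}{27}$ ($g = \frac{7}{-4 + \frac{1}{7 + 0}} = \frac{7}{-4 + \frac{1}{7}} = \frac{7}{- \frac{27}{7}} = 7 \left(- \frac{7}{27}\right) = - \frac{49}{27} \approx -1.8148$)
$7 \left(-7\right) g = 7 \left(-7\right) \left(- \frac{49}{27}\right) = \left(-49\right) \left(- \frac{49}{27}\right) = \frac{2401}{27}$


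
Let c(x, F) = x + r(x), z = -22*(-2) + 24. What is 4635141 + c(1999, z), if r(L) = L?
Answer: 4639139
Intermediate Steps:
z = 68 (z = 44 + 24 = 68)
c(x, F) = 2*x (c(x, F) = x + x = 2*x)
4635141 + c(1999, z) = 4635141 + 2*1999 = 4635141 + 3998 = 4639139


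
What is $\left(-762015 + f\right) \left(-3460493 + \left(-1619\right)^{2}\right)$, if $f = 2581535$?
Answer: $-1527181360640$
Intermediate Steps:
$\left(-762015 + f\right) \left(-3460493 + \left(-1619\right)^{2}\right) = \left(-762015 + 2581535\right) \left(-3460493 + \left(-1619\right)^{2}\right) = 1819520 \left(-3460493 + 2621161\right) = 1819520 \left(-839332\right) = -1527181360640$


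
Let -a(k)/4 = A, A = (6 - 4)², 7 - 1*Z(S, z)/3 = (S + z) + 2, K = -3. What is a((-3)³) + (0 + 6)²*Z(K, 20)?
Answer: -1312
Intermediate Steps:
Z(S, z) = 15 - 3*S - 3*z (Z(S, z) = 21 - 3*((S + z) + 2) = 21 - 3*(2 + S + z) = 21 + (-6 - 3*S - 3*z) = 15 - 3*S - 3*z)
A = 4 (A = 2² = 4)
a(k) = -16 (a(k) = -4*4 = -16)
a((-3)³) + (0 + 6)²*Z(K, 20) = -16 + (0 + 6)²*(15 - 3*(-3) - 3*20) = -16 + 6²*(15 + 9 - 60) = -16 + 36*(-36) = -16 - 1296 = -1312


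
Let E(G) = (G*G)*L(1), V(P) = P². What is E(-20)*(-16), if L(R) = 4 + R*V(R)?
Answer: -32000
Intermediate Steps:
L(R) = 4 + R³ (L(R) = 4 + R*R² = 4 + R³)
E(G) = 5*G² (E(G) = (G*G)*(4 + 1³) = G²*(4 + 1) = G²*5 = 5*G²)
E(-20)*(-16) = (5*(-20)²)*(-16) = (5*400)*(-16) = 2000*(-16) = -32000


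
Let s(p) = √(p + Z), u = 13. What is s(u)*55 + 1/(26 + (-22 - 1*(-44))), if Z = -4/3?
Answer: 1/48 + 55*√105/3 ≈ 187.88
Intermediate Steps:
Z = -4/3 (Z = -4*⅓ = -4/3 ≈ -1.3333)
s(p) = √(-4/3 + p) (s(p) = √(p - 4/3) = √(-4/3 + p))
s(u)*55 + 1/(26 + (-22 - 1*(-44))) = (√(-12 + 9*13)/3)*55 + 1/(26 + (-22 - 1*(-44))) = (√(-12 + 117)/3)*55 + 1/(26 + (-22 + 44)) = (√105/3)*55 + 1/(26 + 22) = 55*√105/3 + 1/48 = 1/48 + 55*√105/3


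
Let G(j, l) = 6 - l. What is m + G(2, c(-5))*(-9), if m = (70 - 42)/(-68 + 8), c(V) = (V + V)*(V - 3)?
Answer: 9983/15 ≈ 665.53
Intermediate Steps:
c(V) = 2*V*(-3 + V) (c(V) = (2*V)*(-3 + V) = 2*V*(-3 + V))
m = -7/15 (m = 28/(-60) = 28*(-1/60) = -7/15 ≈ -0.46667)
m + G(2, c(-5))*(-9) = -7/15 + (6 - 2*(-5)*(-3 - 5))*(-9) = -7/15 + (6 - 2*(-5)*(-8))*(-9) = -7/15 + (6 - 1*80)*(-9) = -7/15 + (6 - 80)*(-9) = -7/15 - 74*(-9) = -7/15 + 666 = 9983/15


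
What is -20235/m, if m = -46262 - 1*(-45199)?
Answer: 20235/1063 ≈ 19.036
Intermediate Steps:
m = -1063 (m = -46262 + 45199 = -1063)
-20235/m = -20235/(-1063) = -20235*(-1/1063) = 20235/1063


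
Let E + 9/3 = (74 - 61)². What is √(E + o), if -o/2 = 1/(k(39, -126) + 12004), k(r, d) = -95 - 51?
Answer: 3*√109357/77 ≈ 12.884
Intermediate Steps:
k(r, d) = -146
o = -1/5929 (o = -2/(-146 + 12004) = -2/11858 = -2*1/11858 = -1/5929 ≈ -0.00016866)
E = 166 (E = -3 + (74 - 61)² = -3 + 13² = -3 + 169 = 166)
√(E + o) = √(166 - 1/5929) = √(984213/5929) = 3*√109357/77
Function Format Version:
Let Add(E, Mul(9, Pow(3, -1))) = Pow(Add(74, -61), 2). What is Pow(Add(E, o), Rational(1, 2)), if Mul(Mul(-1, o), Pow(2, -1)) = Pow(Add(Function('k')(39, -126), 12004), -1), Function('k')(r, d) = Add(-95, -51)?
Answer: Mul(Rational(3, 77), Pow(109357, Rational(1, 2))) ≈ 12.884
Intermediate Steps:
Function('k')(r, d) = -146
o = Rational(-1, 5929) (o = Mul(-2, Pow(Add(-146, 12004), -1)) = Mul(-2, Pow(11858, -1)) = Mul(-2, Rational(1, 11858)) = Rational(-1, 5929) ≈ -0.00016866)
E = 166 (E = Add(-3, Pow(Add(74, -61), 2)) = Add(-3, Pow(13, 2)) = Add(-3, 169) = 166)
Pow(Add(E, o), Rational(1, 2)) = Pow(Add(166, Rational(-1, 5929)), Rational(1, 2)) = Pow(Rational(984213, 5929), Rational(1, 2)) = Mul(Rational(3, 77), Pow(109357, Rational(1, 2)))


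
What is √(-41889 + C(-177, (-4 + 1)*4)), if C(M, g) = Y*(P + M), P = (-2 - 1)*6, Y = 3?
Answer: I*√42474 ≈ 206.09*I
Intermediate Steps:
P = -18 (P = -3*6 = -18)
C(M, g) = -54 + 3*M (C(M, g) = 3*(-18 + M) = -54 + 3*M)
√(-41889 + C(-177, (-4 + 1)*4)) = √(-41889 + (-54 + 3*(-177))) = √(-41889 + (-54 - 531)) = √(-41889 - 585) = √(-42474) = I*√42474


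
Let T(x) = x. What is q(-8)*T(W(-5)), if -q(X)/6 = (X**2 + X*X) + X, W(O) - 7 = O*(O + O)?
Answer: -41040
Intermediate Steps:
W(O) = 7 + 2*O**2 (W(O) = 7 + O*(O + O) = 7 + O*(2*O) = 7 + 2*O**2)
q(X) = -12*X**2 - 6*X (q(X) = -6*((X**2 + X*X) + X) = -6*((X**2 + X**2) + X) = -6*(2*X**2 + X) = -6*(X + 2*X**2) = -12*X**2 - 6*X)
q(-8)*T(W(-5)) = (-6*(-8)*(1 + 2*(-8)))*(7 + 2*(-5)**2) = (-6*(-8)*(1 - 16))*(7 + 2*25) = (-6*(-8)*(-15))*(7 + 50) = -720*57 = -41040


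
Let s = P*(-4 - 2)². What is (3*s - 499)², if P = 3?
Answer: 30625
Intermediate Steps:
s = 108 (s = 3*(-4 - 2)² = 3*(-6)² = 3*36 = 108)
(3*s - 499)² = (3*108 - 499)² = (324 - 499)² = (-175)² = 30625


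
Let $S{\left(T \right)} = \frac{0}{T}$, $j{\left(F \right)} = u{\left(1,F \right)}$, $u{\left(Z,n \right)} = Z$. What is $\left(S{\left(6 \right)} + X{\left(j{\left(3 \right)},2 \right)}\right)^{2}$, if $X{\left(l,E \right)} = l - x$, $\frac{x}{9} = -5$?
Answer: $2116$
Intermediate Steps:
$j{\left(F \right)} = 1$
$S{\left(T \right)} = 0$
$x = -45$ ($x = 9 \left(-5\right) = -45$)
$X{\left(l,E \right)} = 45 + l$ ($X{\left(l,E \right)} = l - -45 = l + 45 = 45 + l$)
$\left(S{\left(6 \right)} + X{\left(j{\left(3 \right)},2 \right)}\right)^{2} = \left(0 + \left(45 + 1\right)\right)^{2} = \left(0 + 46\right)^{2} = 46^{2} = 2116$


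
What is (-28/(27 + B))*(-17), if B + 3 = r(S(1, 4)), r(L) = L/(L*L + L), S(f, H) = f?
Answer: 136/7 ≈ 19.429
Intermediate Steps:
r(L) = L/(L + L²) (r(L) = L/(L² + L) = L/(L + L²))
B = -5/2 (B = -3 + 1/(1 + 1) = -3 + 1/2 = -3 + ½ = -5/2 ≈ -2.5000)
(-28/(27 + B))*(-17) = (-28/(27 - 5/2))*(-17) = (-28/(49/2))*(-17) = ((2/49)*(-28))*(-17) = -8/7*(-17) = 136/7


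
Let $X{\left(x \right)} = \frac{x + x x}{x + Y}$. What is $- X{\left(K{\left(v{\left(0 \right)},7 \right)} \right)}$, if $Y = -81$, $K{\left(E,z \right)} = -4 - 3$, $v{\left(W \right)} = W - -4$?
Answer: $\frac{21}{44} \approx 0.47727$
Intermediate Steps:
$v{\left(W \right)} = 4 + W$ ($v{\left(W \right)} = W + 4 = 4 + W$)
$K{\left(E,z \right)} = -7$ ($K{\left(E,z \right)} = -4 - 3 = -7$)
$X{\left(x \right)} = \frac{x + x^{2}}{-81 + x}$ ($X{\left(x \right)} = \frac{x + x x}{x - 81} = \frac{x + x^{2}}{-81 + x}$)
$- X{\left(K{\left(v{\left(0 \right)},7 \right)} \right)} = - \frac{\left(-7\right) \left(1 - 7\right)}{-81 - 7} = - \frac{\left(-7\right) \left(-6\right)}{-88} = - \frac{\left(-7\right) \left(-1\right) \left(-6\right)}{88} = \left(-1\right) \left(- \frac{21}{44}\right) = \frac{21}{44}$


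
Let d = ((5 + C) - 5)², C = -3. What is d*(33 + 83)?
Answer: 1044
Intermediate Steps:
d = 9 (d = ((5 - 3) - 5)² = (2 - 5)² = (-3)² = 9)
d*(33 + 83) = 9*(33 + 83) = 9*116 = 1044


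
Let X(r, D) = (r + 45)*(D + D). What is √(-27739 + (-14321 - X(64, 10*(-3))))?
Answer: 8*I*√555 ≈ 188.47*I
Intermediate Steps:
X(r, D) = 2*D*(45 + r) (X(r, D) = (45 + r)*(2*D) = 2*D*(45 + r))
√(-27739 + (-14321 - X(64, 10*(-3)))) = √(-27739 + (-14321 - 2*10*(-3)*(45 + 64))) = √(-27739 + (-14321 - 2*(-30)*109)) = √(-27739 + (-14321 - 1*(-6540))) = √(-27739 + (-14321 + 6540)) = √(-27739 - 7781) = √(-35520) = 8*I*√555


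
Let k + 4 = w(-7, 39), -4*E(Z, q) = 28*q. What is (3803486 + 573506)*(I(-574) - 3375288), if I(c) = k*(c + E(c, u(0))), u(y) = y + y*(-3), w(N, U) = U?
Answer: -14861542342976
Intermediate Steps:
u(y) = -2*y (u(y) = y - 3*y = -2*y)
E(Z, q) = -7*q
k = 35 (k = -4 + 39 = 35)
I(c) = 35*c (I(c) = 35*(c - (-14)*0) = 35*(c - 7*0) = 35*(c + 0) = 35*c)
(3803486 + 573506)*(I(-574) - 3375288) = (3803486 + 573506)*(35*(-574) - 3375288) = 4376992*(-20090 - 3375288) = 4376992*(-3395378) = -14861542342976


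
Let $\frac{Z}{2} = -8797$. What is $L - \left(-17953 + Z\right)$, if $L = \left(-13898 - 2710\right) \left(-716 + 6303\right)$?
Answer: $-92753349$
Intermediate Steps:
$Z = -17594$ ($Z = 2 \left(-8797\right) = -17594$)
$L = -92788896$ ($L = \left(-16608\right) 5587 = -92788896$)
$L - \left(-17953 + Z\right) = -92788896 - \left(-17953 - 17594\right) = -92788896 - -35547 = -92788896 + 35547 = -92753349$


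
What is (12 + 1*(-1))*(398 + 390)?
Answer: 8668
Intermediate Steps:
(12 + 1*(-1))*(398 + 390) = (12 - 1)*788 = 11*788 = 8668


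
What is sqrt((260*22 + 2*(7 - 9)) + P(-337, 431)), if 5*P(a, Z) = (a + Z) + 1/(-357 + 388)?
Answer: sqrt(5511149)/31 ≈ 75.729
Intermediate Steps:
P(a, Z) = 1/155 + Z/5 + a/5 (P(a, Z) = ((a + Z) + 1/(-357 + 388))/5 = ((Z + a) + 1/31)/5 = (1/31 + Z + a)/5 = 1/155 + Z/5 + a/5)
sqrt((260*22 + 2*(7 - 9)) + P(-337, 431)) = sqrt((260*22 + 2*(7 - 9)) + (1/155 + (1/5)*431 + (1/5)*(-337))) = sqrt((5720 + 2*(-2)) + (1/155 + 431/5 - 337/5)) = sqrt((5720 - 4) + 583/31) = sqrt(5716 + 583/31) = sqrt(177779/31) = sqrt(5511149)/31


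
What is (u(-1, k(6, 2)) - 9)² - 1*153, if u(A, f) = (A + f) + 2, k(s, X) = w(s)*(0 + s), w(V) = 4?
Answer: 103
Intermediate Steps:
k(s, X) = 4*s (k(s, X) = 4*(0 + s) = 4*s)
u(A, f) = 2 + A + f
(u(-1, k(6, 2)) - 9)² - 1*153 = ((2 - 1 + 4*6) - 9)² - 1*153 = ((2 - 1 + 24) - 9)² - 153 = (25 - 9)² - 153 = 16² - 153 = 256 - 153 = 103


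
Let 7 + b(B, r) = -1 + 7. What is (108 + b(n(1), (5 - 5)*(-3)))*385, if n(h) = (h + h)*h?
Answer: 41195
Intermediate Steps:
n(h) = 2*h² (n(h) = (2*h)*h = 2*h²)
b(B, r) = -1 (b(B, r) = -7 + (-1 + 7) = -7 + 6 = -1)
(108 + b(n(1), (5 - 5)*(-3)))*385 = (108 - 1)*385 = 107*385 = 41195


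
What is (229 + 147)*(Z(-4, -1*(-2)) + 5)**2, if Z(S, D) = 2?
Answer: 18424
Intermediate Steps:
(229 + 147)*(Z(-4, -1*(-2)) + 5)**2 = (229 + 147)*(2 + 5)**2 = 376*7**2 = 376*49 = 18424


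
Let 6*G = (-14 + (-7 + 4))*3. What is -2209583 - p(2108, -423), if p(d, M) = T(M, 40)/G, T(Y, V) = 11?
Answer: -37562889/17 ≈ -2.2096e+6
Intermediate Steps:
G = -17/2 (G = ((-14 + (-7 + 4))*3)/6 = ((-14 - 3)*3)/6 = (-17*3)/6 = (⅙)*(-51) = -17/2 ≈ -8.5000)
p(d, M) = -22/17 (p(d, M) = 11/(-17/2) = 11*(-2/17) = -22/17)
-2209583 - p(2108, -423) = -2209583 - 1*(-22/17) = -2209583 + 22/17 = -37562889/17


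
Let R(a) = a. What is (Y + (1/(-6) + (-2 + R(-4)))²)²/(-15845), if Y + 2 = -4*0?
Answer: -1682209/20535120 ≈ -0.081919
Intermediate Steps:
Y = -2 (Y = -2 - 4*0 = -2 + 0 = -2)
(Y + (1/(-6) + (-2 + R(-4)))²)²/(-15845) = (-2 + (1/(-6) + (-2 - 4))²)²/(-15845) = (-2 + (-⅙ - 6)²)²*(-1/15845) = (-2 + (-37/6)²)²*(-1/15845) = (-2 + 1369/36)²*(-1/15845) = (1297/36)²*(-1/15845) = (1682209/1296)*(-1/15845) = -1682209/20535120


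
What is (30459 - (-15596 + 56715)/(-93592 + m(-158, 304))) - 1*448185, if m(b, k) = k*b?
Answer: -59159985905/141624 ≈ -4.1773e+5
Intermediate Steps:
m(b, k) = b*k
(30459 - (-15596 + 56715)/(-93592 + m(-158, 304))) - 1*448185 = (30459 - (-15596 + 56715)/(-93592 - 158*304)) - 1*448185 = (30459 - 41119/(-93592 - 48032)) - 448185 = (30459 - 41119/(-141624)) - 448185 = (30459 - 41119*(-1)/141624) - 448185 = (30459 - 1*(-41119/141624)) - 448185 = (30459 + 41119/141624) - 448185 = 4313766535/141624 - 448185 = -59159985905/141624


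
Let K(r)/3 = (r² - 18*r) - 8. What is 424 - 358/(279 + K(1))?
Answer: 43069/102 ≈ 422.25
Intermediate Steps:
K(r) = -24 - 54*r + 3*r² (K(r) = 3*((r² - 18*r) - 8) = 3*(-8 + r² - 18*r) = -24 - 54*r + 3*r²)
424 - 358/(279 + K(1)) = 424 - 358/(279 + (-24 - 54*1 + 3*1²)) = 424 - 358/(279 + (-24 - 54 + 3*1)) = 424 - 358/(279 + (-24 - 54 + 3)) = 424 - 358/(279 - 75) = 424 - 358/204 = 424 + (1/204)*(-358) = 424 - 179/102 = 43069/102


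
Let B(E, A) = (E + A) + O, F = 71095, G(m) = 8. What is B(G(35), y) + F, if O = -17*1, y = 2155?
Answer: 73241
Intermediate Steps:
O = -17
B(E, A) = -17 + A + E (B(E, A) = (E + A) - 17 = (A + E) - 17 = -17 + A + E)
B(G(35), y) + F = (-17 + 2155 + 8) + 71095 = 2146 + 71095 = 73241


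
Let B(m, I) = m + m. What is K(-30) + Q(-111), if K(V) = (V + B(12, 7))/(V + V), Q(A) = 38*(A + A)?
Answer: -84359/10 ≈ -8435.9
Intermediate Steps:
B(m, I) = 2*m
Q(A) = 76*A (Q(A) = 38*(2*A) = 76*A)
K(V) = (24 + V)/(2*V) (K(V) = (V + 2*12)/(V + V) = (V + 24)/((2*V)) = (24 + V)*(1/(2*V)) = (24 + V)/(2*V))
K(-30) + Q(-111) = (1/2)*(24 - 30)/(-30) + 76*(-111) = (1/2)*(-1/30)*(-6) - 8436 = 1/10 - 8436 = -84359/10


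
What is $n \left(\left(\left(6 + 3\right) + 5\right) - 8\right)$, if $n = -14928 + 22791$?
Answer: $47178$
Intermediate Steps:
$n = 7863$
$n \left(\left(\left(6 + 3\right) + 5\right) - 8\right) = 7863 \left(\left(\left(6 + 3\right) + 5\right) - 8\right) = 7863 \left(\left(9 + 5\right) - 8\right) = 7863 \left(14 - 8\right) = 7863 \cdot 6 = 47178$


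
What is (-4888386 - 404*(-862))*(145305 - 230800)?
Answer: 388159098310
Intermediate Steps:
(-4888386 - 404*(-862))*(145305 - 230800) = (-4888386 + 348248)*(-85495) = -4540138*(-85495) = 388159098310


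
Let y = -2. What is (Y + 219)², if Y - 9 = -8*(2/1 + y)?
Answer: 51984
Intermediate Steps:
Y = 9 (Y = 9 - 8*(2/1 - 2) = 9 - 8*(2*1 - 2) = 9 - 8*(2 - 2) = 9 - 8*0 = 9 + 0 = 9)
(Y + 219)² = (9 + 219)² = 228² = 51984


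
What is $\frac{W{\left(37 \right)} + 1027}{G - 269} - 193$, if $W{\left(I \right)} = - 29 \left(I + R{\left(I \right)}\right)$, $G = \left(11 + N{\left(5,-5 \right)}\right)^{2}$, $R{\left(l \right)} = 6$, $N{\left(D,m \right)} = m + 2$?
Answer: $- \frac{7869}{41} \approx -191.93$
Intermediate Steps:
$N{\left(D,m \right)} = 2 + m$
$G = 64$ ($G = \left(11 + \left(2 - 5\right)\right)^{2} = \left(11 - 3\right)^{2} = 8^{2} = 64$)
$W{\left(I \right)} = -174 - 29 I$ ($W{\left(I \right)} = - 29 \left(I + 6\right) = - 29 \left(6 + I\right) = -174 - 29 I$)
$\frac{W{\left(37 \right)} + 1027}{G - 269} - 193 = \frac{\left(-174 - 1073\right) + 1027}{64 - 269} - 193 = \frac{\left(-174 - 1073\right) + 1027}{-205} - 193 = \left(-1247 + 1027\right) \left(- \frac{1}{205}\right) - 193 = \left(-220\right) \left(- \frac{1}{205}\right) - 193 = \frac{44}{41} - 193 = - \frac{7869}{41}$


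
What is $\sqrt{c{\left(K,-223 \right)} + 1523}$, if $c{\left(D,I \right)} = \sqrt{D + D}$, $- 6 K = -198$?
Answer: $\sqrt{1523 + \sqrt{66}} \approx 39.13$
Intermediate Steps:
$K = 33$ ($K = \left(- \frac{1}{6}\right) \left(-198\right) = 33$)
$c{\left(D,I \right)} = \sqrt{2} \sqrt{D}$ ($c{\left(D,I \right)} = \sqrt{2 D} = \sqrt{2} \sqrt{D}$)
$\sqrt{c{\left(K,-223 \right)} + 1523} = \sqrt{\sqrt{2} \sqrt{33} + 1523} = \sqrt{\sqrt{66} + 1523} = \sqrt{1523 + \sqrt{66}}$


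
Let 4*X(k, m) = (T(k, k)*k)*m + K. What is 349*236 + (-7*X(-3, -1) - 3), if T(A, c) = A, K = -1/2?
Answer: 659021/8 ≈ 82378.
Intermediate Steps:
K = -½ (K = -1*½ = -½ ≈ -0.50000)
X(k, m) = -⅛ + m*k²/4 (X(k, m) = ((k*k)*m - ½)/4 = (k²*m - ½)/4 = (m*k² - ½)/4 = (-½ + m*k²)/4 = -⅛ + m*k²/4)
349*236 + (-7*X(-3, -1) - 3) = 349*236 + (-7*(-⅛ + (¼)*(-1)*(-3)²) - 3) = 82364 + (-7*(-⅛ + (¼)*(-1)*9) - 3) = 82364 + (-7*(-⅛ - 9/4) - 3) = 82364 + (-7*(-19/8) - 3) = 82364 + (133/8 - 3) = 82364 + 109/8 = 659021/8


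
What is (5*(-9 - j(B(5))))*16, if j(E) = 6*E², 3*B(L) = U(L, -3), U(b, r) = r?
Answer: -1200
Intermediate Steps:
B(L) = -1 (B(L) = (⅓)*(-3) = -1)
(5*(-9 - j(B(5))))*16 = (5*(-9 - 6*(-1)²))*16 = (5*(-9 - 6))*16 = (5*(-15))*16 = -75*16 = -1200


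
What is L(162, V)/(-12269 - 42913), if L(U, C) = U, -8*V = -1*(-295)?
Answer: -27/9197 ≈ -0.0029357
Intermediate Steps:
V = -295/8 (V = -(-1)*(-295)/8 = -⅛*295 = -295/8 ≈ -36.875)
L(162, V)/(-12269 - 42913) = 162/(-12269 - 42913) = 162/(-55182) = 162*(-1/55182) = -27/9197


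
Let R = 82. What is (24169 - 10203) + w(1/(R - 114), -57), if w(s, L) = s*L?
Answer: 446969/32 ≈ 13968.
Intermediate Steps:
w(s, L) = L*s
(24169 - 10203) + w(1/(R - 114), -57) = (24169 - 10203) - 57/(82 - 114) = 13966 - 57/(-32) = 13966 - 57*(-1/32) = 13966 + 57/32 = 446969/32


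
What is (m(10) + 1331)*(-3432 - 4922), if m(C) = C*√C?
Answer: -11119174 - 83540*√10 ≈ -1.1383e+7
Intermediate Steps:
m(C) = C^(3/2)
(m(10) + 1331)*(-3432 - 4922) = (10^(3/2) + 1331)*(-3432 - 4922) = (10*√10 + 1331)*(-8354) = (1331 + 10*√10)*(-8354) = -11119174 - 83540*√10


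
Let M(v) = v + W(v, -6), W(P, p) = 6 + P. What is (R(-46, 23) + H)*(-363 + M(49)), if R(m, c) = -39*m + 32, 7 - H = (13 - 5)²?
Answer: -458171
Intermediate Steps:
H = -57 (H = 7 - (13 - 5)² = 7 - 1*8² = 7 - 1*64 = 7 - 64 = -57)
R(m, c) = 32 - 39*m
M(v) = 6 + 2*v (M(v) = v + (6 + v) = 6 + 2*v)
(R(-46, 23) + H)*(-363 + M(49)) = ((32 - 39*(-46)) - 57)*(-363 + (6 + 2*49)) = ((32 + 1794) - 57)*(-363 + (6 + 98)) = (1826 - 57)*(-363 + 104) = 1769*(-259) = -458171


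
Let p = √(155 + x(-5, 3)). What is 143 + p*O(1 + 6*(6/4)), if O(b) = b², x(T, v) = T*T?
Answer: 143 + 600*√5 ≈ 1484.6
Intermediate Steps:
x(T, v) = T²
p = 6*√5 (p = √(155 + (-5)²) = √(155 + 25) = √180 = 6*√5 ≈ 13.416)
143 + p*O(1 + 6*(6/4)) = 143 + (6*√5)*(1 + 6*(6/4))² = 143 + (6*√5)*(1 + 6*(6*(¼)))² = 143 + (6*√5)*(1 + 6*(3/2))² = 143 + (6*√5)*(1 + 9)² = 143 + (6*√5)*10² = 143 + (6*√5)*100 = 143 + 600*√5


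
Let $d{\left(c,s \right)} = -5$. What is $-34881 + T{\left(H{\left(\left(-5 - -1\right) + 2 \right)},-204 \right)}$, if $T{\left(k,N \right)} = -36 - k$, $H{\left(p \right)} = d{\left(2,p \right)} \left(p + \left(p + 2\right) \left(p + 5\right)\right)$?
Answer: $-34927$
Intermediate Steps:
$H{\left(p \right)} = - 5 p - 5 \left(2 + p\right) \left(5 + p\right)$ ($H{\left(p \right)} = - 5 \left(p + \left(p + 2\right) \left(p + 5\right)\right) = - 5 \left(p + \left(2 + p\right) \left(5 + p\right)\right) = - 5 p - 5 \left(2 + p\right) \left(5 + p\right)$)
$-34881 + T{\left(H{\left(\left(-5 - -1\right) + 2 \right)},-204 \right)} = -34881 - \left(-14 - 40 \left(\left(-5 - -1\right) + 2\right) - 5 \left(\left(-5 - -1\right) + 2\right)^{2}\right) = -34881 - \left(-14 - 40 \left(\left(-5 + 1\right) + 2\right) - 5 \left(\left(-5 + 1\right) + 2\right)^{2}\right) = -34881 - \left(-14 - 40 \left(-4 + 2\right) - 5 \left(-4 + 2\right)^{2}\right) = -34881 - \left(-14 - 20 + 80\right) = -34881 - \left(66 - 20\right) = -34881 - 46 = -34927$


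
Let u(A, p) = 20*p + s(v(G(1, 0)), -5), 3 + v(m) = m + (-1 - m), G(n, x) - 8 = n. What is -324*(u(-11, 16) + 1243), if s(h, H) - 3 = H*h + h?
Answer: -512568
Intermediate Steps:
G(n, x) = 8 + n
v(m) = -4 (v(m) = -3 + (m + (-1 - m)) = -3 - 1 = -4)
s(h, H) = 3 + h + H*h (s(h, H) = 3 + (H*h + h) = 3 + (h + H*h) = 3 + h + H*h)
u(A, p) = 19 + 20*p (u(A, p) = 20*p + (3 - 4 - 5*(-4)) = 20*p + (3 - 4 + 20) = 20*p + 19 = 19 + 20*p)
-324*(u(-11, 16) + 1243) = -324*((19 + 20*16) + 1243) = -324*((19 + 320) + 1243) = -324*(339 + 1243) = -324*1582 = -512568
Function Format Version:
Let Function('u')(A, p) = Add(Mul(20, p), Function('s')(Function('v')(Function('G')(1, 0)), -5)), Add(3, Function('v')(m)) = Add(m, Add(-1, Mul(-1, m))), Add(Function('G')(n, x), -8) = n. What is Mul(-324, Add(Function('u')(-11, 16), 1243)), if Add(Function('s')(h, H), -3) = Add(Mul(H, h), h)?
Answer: -512568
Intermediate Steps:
Function('G')(n, x) = Add(8, n)
Function('v')(m) = -4 (Function('v')(m) = Add(-3, Add(m, Add(-1, Mul(-1, m)))) = Add(-3, -1) = -4)
Function('s')(h, H) = Add(3, h, Mul(H, h)) (Function('s')(h, H) = Add(3, Add(Mul(H, h), h)) = Add(3, Add(h, Mul(H, h))) = Add(3, h, Mul(H, h)))
Function('u')(A, p) = Add(19, Mul(20, p)) (Function('u')(A, p) = Add(Mul(20, p), Add(3, -4, Mul(-5, -4))) = Add(Mul(20, p), Add(3, -4, 20)) = Add(Mul(20, p), 19) = Add(19, Mul(20, p)))
Mul(-324, Add(Function('u')(-11, 16), 1243)) = Mul(-324, Add(Add(19, Mul(20, 16)), 1243)) = Mul(-324, Add(Add(19, 320), 1243)) = Mul(-324, Add(339, 1243)) = Mul(-324, 1582) = -512568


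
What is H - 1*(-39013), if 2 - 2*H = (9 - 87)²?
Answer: 35972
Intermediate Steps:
H = -3041 (H = 1 - (9 - 87)²/2 = 1 - ½*(-78)² = 1 - ½*6084 = 1 - 3042 = -3041)
H - 1*(-39013) = -3041 - 1*(-39013) = -3041 + 39013 = 35972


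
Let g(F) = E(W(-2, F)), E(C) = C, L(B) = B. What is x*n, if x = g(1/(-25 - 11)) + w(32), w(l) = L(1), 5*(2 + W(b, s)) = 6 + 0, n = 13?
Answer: 13/5 ≈ 2.6000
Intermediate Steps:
W(b, s) = -⅘ (W(b, s) = -2 + (6 + 0)/5 = -2 + (⅕)*6 = -2 + 6/5 = -⅘)
w(l) = 1
g(F) = -⅘
x = ⅕ (x = -⅘ + 1 = ⅕ ≈ 0.20000)
x*n = (⅕)*13 = 13/5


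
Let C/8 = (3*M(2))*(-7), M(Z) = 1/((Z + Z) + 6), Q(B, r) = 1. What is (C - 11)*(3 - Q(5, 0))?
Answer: -278/5 ≈ -55.600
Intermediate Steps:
M(Z) = 1/(6 + 2*Z) (M(Z) = 1/(2*Z + 6) = 1/(6 + 2*Z))
C = -84/5 (C = 8*((3*(1/(2*(3 + 2))))*(-7)) = 8*((3*((½)/5))*(-7)) = 8*((3*((½)*(⅕)))*(-7)) = 8*((3*(⅒))*(-7)) = 8*((3/10)*(-7)) = 8*(-21/10) = -84/5 ≈ -16.800)
(C - 11)*(3 - Q(5, 0)) = (-84/5 - 11)*(3 - 1*1) = -139*(3 - 1)/5 = -139/5*2 = -278/5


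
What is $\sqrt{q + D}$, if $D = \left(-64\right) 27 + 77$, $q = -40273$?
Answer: $2 i \sqrt{10481} \approx 204.75 i$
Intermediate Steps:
$D = -1651$ ($D = -1728 + 77 = -1651$)
$\sqrt{q + D} = \sqrt{-40273 - 1651} = \sqrt{-41924} = 2 i \sqrt{10481}$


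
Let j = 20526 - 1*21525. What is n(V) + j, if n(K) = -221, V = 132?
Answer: -1220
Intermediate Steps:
j = -999 (j = 20526 - 21525 = -999)
n(V) + j = -221 - 999 = -1220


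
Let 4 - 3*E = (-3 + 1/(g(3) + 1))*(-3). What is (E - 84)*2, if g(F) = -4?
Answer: -172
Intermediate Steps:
E = -2 (E = 4/3 - (-3 + 1/(-4 + 1))*(-3)/3 = 4/3 - (-3 + 1/(-3))*(-3)/3 = 4/3 - (-3 - ⅓)*(-3)/3 = 4/3 - (-10)*(-3)/9 = 4/3 - ⅓*10 = 4/3 - 10/3 = -2)
(E - 84)*2 = (-2 - 84)*2 = -86*2 = -172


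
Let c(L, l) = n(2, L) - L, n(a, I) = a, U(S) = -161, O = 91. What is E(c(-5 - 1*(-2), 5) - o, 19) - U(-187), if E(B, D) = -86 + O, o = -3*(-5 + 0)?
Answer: 166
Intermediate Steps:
o = 15 (o = -3*(-5) = 15)
c(L, l) = 2 - L
E(B, D) = 5 (E(B, D) = -86 + 91 = 5)
E(c(-5 - 1*(-2), 5) - o, 19) - U(-187) = 5 - 1*(-161) = 5 + 161 = 166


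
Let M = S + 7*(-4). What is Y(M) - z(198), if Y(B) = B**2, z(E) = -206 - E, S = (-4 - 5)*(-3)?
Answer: 405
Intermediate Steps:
S = 27 (S = -9*(-3) = 27)
M = -1 (M = 27 + 7*(-4) = 27 - 28 = -1)
Y(M) - z(198) = (-1)**2 - (-206 - 1*198) = 1 - (-206 - 198) = 1 - 1*(-404) = 1 + 404 = 405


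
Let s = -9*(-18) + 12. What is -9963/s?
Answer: -3321/58 ≈ -57.259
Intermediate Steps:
s = 174 (s = 162 + 12 = 174)
-9963/s = -9963/174 = -9963*1/174 = -3321/58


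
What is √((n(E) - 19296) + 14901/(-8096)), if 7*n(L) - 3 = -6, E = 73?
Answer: I*√3873784477794/14168 ≈ 138.92*I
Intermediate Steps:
n(L) = -3/7 (n(L) = 3/7 + (⅐)*(-6) = 3/7 - 6/7 = -3/7)
√((n(E) - 19296) + 14901/(-8096)) = √((-3/7 - 19296) + 14901/(-8096)) = √(-135075/7 + 14901*(-1/8096)) = √(-135075/7 - 14901/8096) = √(-1093671507/56672) = I*√3873784477794/14168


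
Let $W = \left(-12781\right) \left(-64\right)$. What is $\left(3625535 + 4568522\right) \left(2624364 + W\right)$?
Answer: $28206795725836$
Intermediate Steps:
$W = 817984$
$\left(3625535 + 4568522\right) \left(2624364 + W\right) = \left(3625535 + 4568522\right) \left(2624364 + 817984\right) = 8194057 \cdot 3442348 = 28206795725836$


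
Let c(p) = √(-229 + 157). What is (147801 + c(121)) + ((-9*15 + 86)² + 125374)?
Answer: 275576 + 6*I*√2 ≈ 2.7558e+5 + 8.4853*I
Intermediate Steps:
c(p) = 6*I*√2 (c(p) = √(-72) = 6*I*√2)
(147801 + c(121)) + ((-9*15 + 86)² + 125374) = (147801 + 6*I*√2) + ((-9*15 + 86)² + 125374) = (147801 + 6*I*√2) + ((-135 + 86)² + 125374) = (147801 + 6*I*√2) + ((-49)² + 125374) = (147801 + 6*I*√2) + (2401 + 125374) = (147801 + 6*I*√2) + 127775 = 275576 + 6*I*√2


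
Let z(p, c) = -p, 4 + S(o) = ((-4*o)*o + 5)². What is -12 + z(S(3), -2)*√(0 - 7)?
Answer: -12 - 957*I*√7 ≈ -12.0 - 2532.0*I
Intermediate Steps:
S(o) = -4 + (5 - 4*o²)² (S(o) = -4 + ((-4*o)*o + 5)² = -4 + (-4*o² + 5)² = -4 + (5 - 4*o²)²)
-12 + z(S(3), -2)*√(0 - 7) = -12 + (-(-4 + (-5 + 4*3²)²))*√(0 - 7) = -12 + (-(-4 + (-5 + 4*9)²))*√(-7) = -12 + (-(-4 + (-5 + 36)²))*(I*√7) = -12 + (-(-4 + 31²))*(I*√7) = -12 + (-(-4 + 961))*(I*√7) = -12 + (-1*957)*(I*√7) = -12 - 957*I*√7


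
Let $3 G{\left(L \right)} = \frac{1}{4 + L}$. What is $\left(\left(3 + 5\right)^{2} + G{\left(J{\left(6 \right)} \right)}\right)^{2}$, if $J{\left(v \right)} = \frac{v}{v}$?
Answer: $\frac{923521}{225} \approx 4104.5$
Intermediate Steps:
$J{\left(v \right)} = 1$
$G{\left(L \right)} = \frac{1}{3 \left(4 + L\right)}$
$\left(\left(3 + 5\right)^{2} + G{\left(J{\left(6 \right)} \right)}\right)^{2} = \left(\left(3 + 5\right)^{2} + \frac{1}{3 \left(4 + 1\right)}\right)^{2} = \left(8^{2} + \frac{1}{3 \cdot 5}\right)^{2} = \left(64 + \frac{1}{3} \cdot \frac{1}{5}\right)^{2} = \left(64 + \frac{1}{15}\right)^{2} = \left(\frac{961}{15}\right)^{2} = \frac{923521}{225}$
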